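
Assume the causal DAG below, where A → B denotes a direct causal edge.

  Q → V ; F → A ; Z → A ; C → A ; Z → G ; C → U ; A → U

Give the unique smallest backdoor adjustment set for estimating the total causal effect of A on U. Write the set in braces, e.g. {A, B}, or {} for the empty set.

{C}

Variables eligible for adjustment (non-descendants of A, excluding A and U): {C, F, G, Q, V, Z}.
Backdoor paths from A to U:
  P1: A <- C -> U
The empty set is not sufficient: P1 (A <- C -> U) has no collider blocking it and no conditioned non-collider, so it is open.
Try {C}:
  P1: blocked at fork node C ∈ conditioning set.
{C} contains no descendant of A and blocks every backdoor path.
No other singleton works — e.g. {Z} leaves P1 open — so {C} is the unique smallest valid adjustment set.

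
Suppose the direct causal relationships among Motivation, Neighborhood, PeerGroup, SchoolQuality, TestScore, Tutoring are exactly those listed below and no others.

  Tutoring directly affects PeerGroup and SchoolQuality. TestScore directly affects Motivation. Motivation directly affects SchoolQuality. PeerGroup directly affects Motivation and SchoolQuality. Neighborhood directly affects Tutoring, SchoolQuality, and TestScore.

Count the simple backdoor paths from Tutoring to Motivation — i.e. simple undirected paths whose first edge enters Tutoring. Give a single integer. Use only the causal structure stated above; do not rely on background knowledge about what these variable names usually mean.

A backdoor path from Tutoring to Motivation is any simple undirected path whose first edge points into Tutoring (i.e. leaves Tutoring via a parent).
Parents of Tutoring: {Neighborhood}.
Enumerating:
  P1: Tutoring <- Neighborhood -> TestScore -> Motivation
  P2: Tutoring <- Neighborhood -> SchoolQuality <- PeerGroup -> Motivation
  P3: Tutoring <- Neighborhood -> SchoolQuality <- Motivation
That exhausts the simple backdoor paths. Count: 3.

3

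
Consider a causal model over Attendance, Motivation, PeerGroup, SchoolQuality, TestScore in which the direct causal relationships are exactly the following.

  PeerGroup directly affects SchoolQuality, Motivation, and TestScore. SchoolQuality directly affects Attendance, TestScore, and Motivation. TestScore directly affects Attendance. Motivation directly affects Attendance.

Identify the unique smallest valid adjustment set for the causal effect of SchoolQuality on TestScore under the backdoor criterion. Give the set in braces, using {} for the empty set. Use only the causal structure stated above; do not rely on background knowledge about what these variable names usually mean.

{PeerGroup}

Variables eligible for adjustment (non-descendants of SchoolQuality, excluding SchoolQuality and TestScore): {PeerGroup}.
Backdoor paths from SchoolQuality to TestScore:
  P1: SchoolQuality <- PeerGroup -> Motivation -> Attendance <- TestScore
  P2: SchoolQuality <- PeerGroup -> TestScore
The empty set is not sufficient: P2 (SchoolQuality <- PeerGroup -> TestScore) has no collider blocking it and no conditioned non-collider, so it is open.
Try {PeerGroup}:
  P1: blocked at fork node PeerGroup ∈ conditioning set.
  P2: blocked at fork node PeerGroup ∈ conditioning set.
{PeerGroup} contains no descendant of SchoolQuality and blocks every backdoor path.
{PeerGroup} is the unique smallest valid adjustment set.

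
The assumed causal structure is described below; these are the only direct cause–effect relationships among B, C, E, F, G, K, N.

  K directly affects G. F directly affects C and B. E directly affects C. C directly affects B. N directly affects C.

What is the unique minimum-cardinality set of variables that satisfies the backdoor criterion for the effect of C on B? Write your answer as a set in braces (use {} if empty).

{F}

Variables eligible for adjustment (non-descendants of C, excluding C and B): {E, F, G, K, N}.
Backdoor paths from C to B:
  P1: C <- F -> B
The empty set is not sufficient: P1 (C <- F -> B) has no collider blocking it and no conditioned non-collider, so it is open.
Try {F}:
  P1: blocked at fork node F ∈ conditioning set.
{F} contains no descendant of C and blocks every backdoor path.
No other singleton works — e.g. {N} leaves P1 open — so {F} is the unique smallest valid adjustment set.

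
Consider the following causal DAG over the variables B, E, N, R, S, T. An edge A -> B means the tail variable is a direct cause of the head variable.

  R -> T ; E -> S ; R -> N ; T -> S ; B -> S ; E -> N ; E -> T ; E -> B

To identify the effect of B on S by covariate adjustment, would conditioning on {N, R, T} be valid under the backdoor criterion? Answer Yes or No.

No

Backdoor paths from B to S (paths whose first edge points into B):
  P1: B <- E -> T -> S
  P2: B <- E -> N <- R -> T -> S
  P3: B <- E -> S
Condition 1 (no descendant of B in the set): holds — descendants of B are {S}; none are in {N, R, T}.
Condition 2 (every backdoor path blocked by {N, R, T}):
  P1: blocked at chain node T ∈ conditioning set.
  P2: blocked at fork node R ∈ conditioning set.
  P3: open — no interior node is in the conditioning set.
{N, R, T} does not satisfy the backdoor criterion.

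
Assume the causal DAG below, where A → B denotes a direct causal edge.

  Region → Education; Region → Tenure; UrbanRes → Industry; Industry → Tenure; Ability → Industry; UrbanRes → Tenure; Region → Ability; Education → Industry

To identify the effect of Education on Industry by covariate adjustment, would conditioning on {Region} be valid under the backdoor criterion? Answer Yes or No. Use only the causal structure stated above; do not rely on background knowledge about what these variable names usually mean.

Yes

Backdoor paths from Education to Industry (paths whose first edge points into Education):
  P1: Education <- Region -> Ability -> Industry
  P2: Education <- Region -> Tenure <- UrbanRes -> Industry
  P3: Education <- Region -> Tenure <- Industry
Condition 1 (no descendant of Education in the set): holds — descendants of Education are {Industry, Tenure}; none are in {Region}.
Condition 2 (every backdoor path blocked by {Region}):
  P1: blocked at fork node Region ∈ conditioning set.
  P2: blocked at fork node Region ∈ conditioning set.
  P3: blocked at fork node Region ∈ conditioning set.
{Region} satisfies the backdoor criterion.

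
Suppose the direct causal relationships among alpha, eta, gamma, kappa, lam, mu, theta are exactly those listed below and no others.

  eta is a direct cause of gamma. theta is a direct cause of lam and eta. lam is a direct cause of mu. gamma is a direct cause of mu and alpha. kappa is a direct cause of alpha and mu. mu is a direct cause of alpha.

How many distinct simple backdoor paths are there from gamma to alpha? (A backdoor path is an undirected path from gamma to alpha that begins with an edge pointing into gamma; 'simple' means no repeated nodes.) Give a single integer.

A backdoor path from gamma to alpha is any simple undirected path whose first edge points into gamma (i.e. leaves gamma via a parent).
Parents of gamma: {eta}.
Enumerating:
  P1: gamma <- eta <- theta -> lam -> mu <- kappa -> alpha
  P2: gamma <- eta <- theta -> lam -> mu -> alpha
That exhausts the simple backdoor paths. Count: 2.

2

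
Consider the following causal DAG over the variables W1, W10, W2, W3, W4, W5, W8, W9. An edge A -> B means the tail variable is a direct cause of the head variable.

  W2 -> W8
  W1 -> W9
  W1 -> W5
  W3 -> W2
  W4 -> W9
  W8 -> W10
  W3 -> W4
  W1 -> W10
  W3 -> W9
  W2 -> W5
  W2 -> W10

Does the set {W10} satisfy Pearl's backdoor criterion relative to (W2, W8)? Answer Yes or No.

No

Backdoor paths from W2 to W8 (paths whose first edge points into W2):
  P1: W2 <- W3 -> W4 -> W9 <- W1 -> W10 <- W8
  P2: W2 <- W3 -> W9 <- W1 -> W10 <- W8
Condition 1 (no descendant of W2 in the set): FAILS — W10 is a descendant of W2.
Condition 2 (every backdoor path blocked by {W10}):
  P1: blocked at collider W9 (neither it nor any descendant is in the conditioning set).
  P2: blocked at collider W9 (neither it nor any descendant is in the conditioning set).
{W10} does not satisfy the backdoor criterion.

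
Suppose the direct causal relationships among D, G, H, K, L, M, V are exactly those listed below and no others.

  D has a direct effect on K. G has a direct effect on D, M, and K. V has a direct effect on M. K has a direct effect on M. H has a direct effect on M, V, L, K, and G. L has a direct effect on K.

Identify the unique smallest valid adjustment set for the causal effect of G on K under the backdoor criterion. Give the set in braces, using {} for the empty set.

{H}

Variables eligible for adjustment (non-descendants of G, excluding G and K): {H, L, V}.
Backdoor paths from G to K:
  P1: G <- H -> V -> M <- K
  P2: G <- H -> L -> K
  P3: G <- H -> K
  P4: G <- H -> M <- K
The empty set is not sufficient: P2 (G <- H -> L -> K) has no collider blocking it and no conditioned non-collider, so it is open.
Try {H}:
  P1: blocked at fork node H ∈ conditioning set.
  P2: blocked at fork node H ∈ conditioning set.
  P3: blocked at fork node H ∈ conditioning set.
  P4: blocked at fork node H ∈ conditioning set.
{H} contains no descendant of G and blocks every backdoor path.
No other singleton works — e.g. {V} leaves P2 open — so {H} is the unique smallest valid adjustment set.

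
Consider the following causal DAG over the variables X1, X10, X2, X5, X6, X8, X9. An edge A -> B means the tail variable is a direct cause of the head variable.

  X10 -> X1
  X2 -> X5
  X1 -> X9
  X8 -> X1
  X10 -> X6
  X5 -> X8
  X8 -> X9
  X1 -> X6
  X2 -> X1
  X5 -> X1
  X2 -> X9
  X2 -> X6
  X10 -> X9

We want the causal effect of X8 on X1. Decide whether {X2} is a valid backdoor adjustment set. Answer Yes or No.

Backdoor paths from X8 to X1 (paths whose first edge points into X8):
  P1: X8 <- X5 <- X2 -> X1
  P2: X8 <- X5 <- X2 -> X9 <- X10 -> X1
  P3: X8 <- X5 <- X2 -> X9 <- X10 -> X6 <- X1
  P4: X8 <- X5 <- X2 -> X9 <- X1
  P5: X8 <- X5 <- X2 -> X6 <- X10 -> X1
  P6: X8 <- X5 <- X2 -> X6 <- X10 -> X9 <- X1
  P7: X8 <- X5 <- X2 -> X6 <- X1
  P8: X8 <- X5 -> X1
Condition 1 (no descendant of X8 in the set): holds — descendants of X8 are {X1, X6, X9}; none are in {X2}.
Condition 2 (every backdoor path blocked by {X2}):
  P1: blocked at fork node X2 ∈ conditioning set.
  P2: blocked at fork node X2 ∈ conditioning set.
  P3: blocked at fork node X2 ∈ conditioning set.
  P4: blocked at fork node X2 ∈ conditioning set.
  P5: blocked at fork node X2 ∈ conditioning set.
  P6: blocked at fork node X2 ∈ conditioning set.
  P7: blocked at fork node X2 ∈ conditioning set.
  P8: open — no interior node is in the conditioning set.
{X2} does not satisfy the backdoor criterion.

No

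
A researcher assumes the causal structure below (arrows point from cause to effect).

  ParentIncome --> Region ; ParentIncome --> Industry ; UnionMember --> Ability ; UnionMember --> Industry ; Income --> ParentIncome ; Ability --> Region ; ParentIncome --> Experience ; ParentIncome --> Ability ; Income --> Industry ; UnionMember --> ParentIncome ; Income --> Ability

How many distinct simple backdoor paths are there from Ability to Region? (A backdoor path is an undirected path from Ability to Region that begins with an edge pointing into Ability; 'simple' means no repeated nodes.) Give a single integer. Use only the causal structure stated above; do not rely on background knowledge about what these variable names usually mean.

A backdoor path from Ability to Region is any simple undirected path whose first edge points into Ability (i.e. leaves Ability via a parent).
Parents of Ability: {Income, ParentIncome, UnionMember}.
Enumerating:
  P1: Ability <- UnionMember -> ParentIncome -> Region
  P2: Ability <- UnionMember -> Industry <- Income -> ParentIncome -> Region
  P3: Ability <- UnionMember -> Industry <- ParentIncome -> Region
  P4: Ability <- Income -> ParentIncome -> Region
  P5: Ability <- Income -> Industry <- UnionMember -> ParentIncome -> Region
  P6: Ability <- Income -> Industry <- ParentIncome -> Region
  P7: Ability <- ParentIncome -> Region
That exhausts the simple backdoor paths. Count: 7.

7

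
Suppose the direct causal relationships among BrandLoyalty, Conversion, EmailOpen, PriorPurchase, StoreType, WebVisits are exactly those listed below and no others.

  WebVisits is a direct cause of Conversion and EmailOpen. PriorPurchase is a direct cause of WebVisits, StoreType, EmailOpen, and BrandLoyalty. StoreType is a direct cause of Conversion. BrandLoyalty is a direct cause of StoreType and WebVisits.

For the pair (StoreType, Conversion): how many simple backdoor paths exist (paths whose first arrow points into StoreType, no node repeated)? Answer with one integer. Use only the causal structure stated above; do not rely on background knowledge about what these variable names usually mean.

A backdoor path from StoreType to Conversion is any simple undirected path whose first edge points into StoreType (i.e. leaves StoreType via a parent).
Parents of StoreType: {BrandLoyalty, PriorPurchase}.
Enumerating:
  P1: StoreType <- PriorPurchase -> BrandLoyalty -> WebVisits -> Conversion
  P2: StoreType <- PriorPurchase -> WebVisits -> Conversion
  P3: StoreType <- PriorPurchase -> EmailOpen <- WebVisits -> Conversion
  P4: StoreType <- BrandLoyalty <- PriorPurchase -> WebVisits -> Conversion
  P5: StoreType <- BrandLoyalty <- PriorPurchase -> EmailOpen <- WebVisits -> Conversion
  P6: StoreType <- BrandLoyalty -> WebVisits -> Conversion
That exhausts the simple backdoor paths. Count: 6.

6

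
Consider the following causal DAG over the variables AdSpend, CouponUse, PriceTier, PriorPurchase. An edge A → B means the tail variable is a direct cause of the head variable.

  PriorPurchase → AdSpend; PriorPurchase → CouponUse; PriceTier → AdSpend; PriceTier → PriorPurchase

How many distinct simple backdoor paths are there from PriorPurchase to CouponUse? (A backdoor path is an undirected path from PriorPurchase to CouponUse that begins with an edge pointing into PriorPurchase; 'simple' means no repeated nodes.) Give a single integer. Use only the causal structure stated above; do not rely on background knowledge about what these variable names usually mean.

A backdoor path from PriorPurchase to CouponUse is any simple undirected path whose first edge points into PriorPurchase (i.e. leaves PriorPurchase via a parent).
Parents of PriorPurchase: {PriceTier}.
No simple path from any parent of PriorPurchase reaches CouponUse without revisiting PriorPurchase, so there are no backdoor paths.

0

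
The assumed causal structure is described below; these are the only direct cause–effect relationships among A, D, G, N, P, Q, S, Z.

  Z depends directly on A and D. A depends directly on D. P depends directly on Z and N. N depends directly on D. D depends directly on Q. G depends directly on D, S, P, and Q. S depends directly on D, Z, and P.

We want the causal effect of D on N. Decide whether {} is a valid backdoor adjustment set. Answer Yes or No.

Yes

Backdoor paths from D to N (paths whose first edge points into D):
  P1: D <- Q -> G <- P <- N
  P2: D <- Q -> G <- S <- Z -> P <- N
  P3: D <- Q -> G <- S <- P <- N
Condition 1 (no descendant of D in the set): holds — descendants of D are {A, G, N, P, S, Z}; none are in {}.
Condition 2 (every backdoor path blocked by {}):
  P1: blocked at collider G (neither it nor any descendant is in the conditioning set).
  P2: blocked at collider G (neither it nor any descendant is in the conditioning set).
  P3: blocked at collider G (neither it nor any descendant is in the conditioning set).
{} satisfies the backdoor criterion.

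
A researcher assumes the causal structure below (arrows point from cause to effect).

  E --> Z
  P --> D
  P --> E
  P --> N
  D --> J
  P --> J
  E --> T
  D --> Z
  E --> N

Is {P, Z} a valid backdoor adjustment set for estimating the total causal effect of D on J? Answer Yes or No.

No

Backdoor paths from D to J (paths whose first edge points into D):
  P1: D <- P -> J
Condition 1 (no descendant of D in the set): FAILS — Z is a descendant of D.
Condition 2 (every backdoor path blocked by {P, Z}):
  P1: blocked at fork node P ∈ conditioning set.
{P, Z} does not satisfy the backdoor criterion.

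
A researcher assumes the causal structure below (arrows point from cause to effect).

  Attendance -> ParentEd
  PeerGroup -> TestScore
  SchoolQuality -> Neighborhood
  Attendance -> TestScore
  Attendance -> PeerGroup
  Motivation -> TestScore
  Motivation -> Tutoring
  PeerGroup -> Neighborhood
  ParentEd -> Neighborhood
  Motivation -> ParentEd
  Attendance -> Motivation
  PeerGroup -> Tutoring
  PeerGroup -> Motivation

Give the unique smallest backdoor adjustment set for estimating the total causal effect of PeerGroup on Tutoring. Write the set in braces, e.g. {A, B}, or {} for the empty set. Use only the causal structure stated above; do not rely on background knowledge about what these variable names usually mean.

{Attendance}

Variables eligible for adjustment (non-descendants of PeerGroup, excluding PeerGroup and Tutoring): {Attendance, SchoolQuality}.
Backdoor paths from PeerGroup to Tutoring:
  P1: PeerGroup <- Attendance -> Motivation -> Tutoring
  P2: PeerGroup <- Attendance -> TestScore <- Motivation -> Tutoring
  P3: PeerGroup <- Attendance -> ParentEd <- Motivation -> Tutoring
The empty set is not sufficient: P1 (PeerGroup <- Attendance -> Motivation -> Tutoring) has no collider blocking it and no conditioned non-collider, so it is open.
Try {Attendance}:
  P1: blocked at fork node Attendance ∈ conditioning set.
  P2: blocked at fork node Attendance ∈ conditioning set.
  P3: blocked at fork node Attendance ∈ conditioning set.
{Attendance} contains no descendant of PeerGroup and blocks every backdoor path.
No other singleton works — e.g. {SchoolQuality} leaves P1 open — so {Attendance} is the unique smallest valid adjustment set.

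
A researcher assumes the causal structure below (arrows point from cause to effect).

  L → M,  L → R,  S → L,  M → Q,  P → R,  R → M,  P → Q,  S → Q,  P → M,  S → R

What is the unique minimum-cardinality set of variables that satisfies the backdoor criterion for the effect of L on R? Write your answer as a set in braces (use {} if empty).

{S}

Variables eligible for adjustment (non-descendants of L, excluding L and R): {P, S}.
Backdoor paths from L to R:
  P1: L <- S -> R
  P2: L <- S -> Q <- P -> R
  P3: L <- S -> Q <- P -> M <- R
  P4: L <- S -> Q <- M <- P -> R
  P5: L <- S -> Q <- M <- R
The empty set is not sufficient: P1 (L <- S -> R) has no collider blocking it and no conditioned non-collider, so it is open.
Try {S}:
  P1: blocked at fork node S ∈ conditioning set.
  P2: blocked at fork node S ∈ conditioning set.
  P3: blocked at fork node S ∈ conditioning set.
  P4: blocked at fork node S ∈ conditioning set.
  P5: blocked at fork node S ∈ conditioning set.
{S} contains no descendant of L and blocks every backdoor path.
No other singleton works — e.g. {P} leaves P1 open — so {S} is the unique smallest valid adjustment set.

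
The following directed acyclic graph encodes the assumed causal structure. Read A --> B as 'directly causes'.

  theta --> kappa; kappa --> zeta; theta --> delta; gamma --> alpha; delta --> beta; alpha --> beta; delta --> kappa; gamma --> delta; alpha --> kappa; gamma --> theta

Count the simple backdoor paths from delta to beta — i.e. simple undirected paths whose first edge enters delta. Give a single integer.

4

A backdoor path from delta to beta is any simple undirected path whose first edge points into delta (i.e. leaves delta via a parent).
Parents of delta: {gamma, theta}.
Enumerating:
  P1: delta <- gamma -> theta -> kappa <- alpha -> beta
  P2: delta <- gamma -> alpha -> beta
  P3: delta <- theta <- gamma -> alpha -> beta
  P4: delta <- theta -> kappa <- alpha -> beta
That exhausts the simple backdoor paths. Count: 4.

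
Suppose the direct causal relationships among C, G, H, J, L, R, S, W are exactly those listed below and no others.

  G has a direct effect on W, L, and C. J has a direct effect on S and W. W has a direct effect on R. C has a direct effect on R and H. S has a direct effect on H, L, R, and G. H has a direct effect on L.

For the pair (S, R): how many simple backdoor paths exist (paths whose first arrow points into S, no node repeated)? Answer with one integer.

A backdoor path from S to R is any simple undirected path whose first edge points into S (i.e. leaves S via a parent).
Parents of S: {J}.
Enumerating:
  P1: S <- J -> W <- G -> C -> R
  P2: S <- J -> W <- G -> L <- H <- C -> R
  P3: S <- J -> W -> R
That exhausts the simple backdoor paths. Count: 3.

3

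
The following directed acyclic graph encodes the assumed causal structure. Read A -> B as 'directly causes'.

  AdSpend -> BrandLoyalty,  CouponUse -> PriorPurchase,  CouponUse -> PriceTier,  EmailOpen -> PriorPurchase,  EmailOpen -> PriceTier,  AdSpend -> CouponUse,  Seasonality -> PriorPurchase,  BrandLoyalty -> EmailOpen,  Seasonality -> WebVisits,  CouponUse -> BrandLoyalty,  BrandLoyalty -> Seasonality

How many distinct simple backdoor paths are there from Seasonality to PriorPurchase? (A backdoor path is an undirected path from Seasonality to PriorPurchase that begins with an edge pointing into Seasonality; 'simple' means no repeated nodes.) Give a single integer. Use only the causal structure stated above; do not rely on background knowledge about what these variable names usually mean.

A backdoor path from Seasonality to PriorPurchase is any simple undirected path whose first edge points into Seasonality (i.e. leaves Seasonality via a parent).
Parents of Seasonality: {BrandLoyalty}.
Enumerating:
  P1: Seasonality <- BrandLoyalty <- AdSpend -> CouponUse -> PriorPurchase
  P2: Seasonality <- BrandLoyalty <- AdSpend -> CouponUse -> PriceTier <- EmailOpen -> PriorPurchase
  P3: Seasonality <- BrandLoyalty <- CouponUse -> PriorPurchase
  P4: Seasonality <- BrandLoyalty <- CouponUse -> PriceTier <- EmailOpen -> PriorPurchase
  P5: Seasonality <- BrandLoyalty -> EmailOpen -> PriorPurchase
  P6: Seasonality <- BrandLoyalty -> EmailOpen -> PriceTier <- CouponUse -> PriorPurchase
That exhausts the simple backdoor paths. Count: 6.

6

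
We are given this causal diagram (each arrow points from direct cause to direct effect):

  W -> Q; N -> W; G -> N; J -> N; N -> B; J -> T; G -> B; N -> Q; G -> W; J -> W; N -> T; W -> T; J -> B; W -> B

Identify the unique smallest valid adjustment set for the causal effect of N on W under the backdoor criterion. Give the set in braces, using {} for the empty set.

Variables eligible for adjustment (non-descendants of N, excluding N and W): {G, J}.
Backdoor paths from N to W:
  P1: N <- J -> W
  P2: N <- J -> B <- G -> W
  P3: N <- J -> B <- W
  P4: N <- J -> T <- W
  P5: N <- G -> W
  P6: N <- G -> B <- J -> W
  P7: N <- G -> B <- J -> T <- W
  P8: N <- G -> B <- W
The empty set is not sufficient: P1 (N <- J -> W) has no collider blocking it and no conditioned non-collider, so it is open.
Try {G, J}:
  P1: blocked at fork node J ∈ conditioning set.
  P2: blocked at fork node J ∈ conditioning set.
  P3: blocked at fork node J ∈ conditioning set.
  P4: blocked at fork node J ∈ conditioning set.
  P5: blocked at fork node G ∈ conditioning set.
  P6: blocked at fork node G ∈ conditioning set.
  P7: blocked at fork node G ∈ conditioning set.
  P8: blocked at fork node G ∈ conditioning set.
{G, J} contains no descendant of N and blocks every backdoor path.
Every element of {G, J} is needed (dropping G leaves P5 open; dropping J leaves P1 open), so no proper subset is valid.
Among all size-2 subsets of the eligible variables, only {G, J} blocks every backdoor path, so it is the unique smallest valid adjustment set.

{G, J}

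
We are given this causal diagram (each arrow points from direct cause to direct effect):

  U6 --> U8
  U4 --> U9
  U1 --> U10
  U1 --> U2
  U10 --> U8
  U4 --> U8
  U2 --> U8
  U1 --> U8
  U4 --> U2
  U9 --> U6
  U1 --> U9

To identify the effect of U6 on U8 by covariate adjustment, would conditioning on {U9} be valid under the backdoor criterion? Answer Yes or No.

Backdoor paths from U6 to U8 (paths whose first edge points into U6):
  P1: U6 <- U9 <- U1 -> U2 <- U4 -> U8
  P2: U6 <- U9 <- U1 -> U2 -> U8
  P3: U6 <- U9 <- U1 -> U10 -> U8
  P4: U6 <- U9 <- U1 -> U8
  P5: U6 <- U9 <- U4 -> U2 <- U1 -> U10 -> U8
  P6: U6 <- U9 <- U4 -> U2 <- U1 -> U8
  P7: U6 <- U9 <- U4 -> U2 -> U8
  P8: U6 <- U9 <- U4 -> U8
Condition 1 (no descendant of U6 in the set): holds — descendants of U6 are {U8}; none are in {U9}.
Condition 2 (every backdoor path blocked by {U9}):
  P1: blocked at chain node U9 ∈ conditioning set.
  P2: blocked at chain node U9 ∈ conditioning set.
  P3: blocked at chain node U9 ∈ conditioning set.
  P4: blocked at chain node U9 ∈ conditioning set.
  P5: blocked at chain node U9 ∈ conditioning set.
  P6: blocked at chain node U9 ∈ conditioning set.
  P7: blocked at chain node U9 ∈ conditioning set.
  P8: blocked at chain node U9 ∈ conditioning set.
{U9} satisfies the backdoor criterion.

Yes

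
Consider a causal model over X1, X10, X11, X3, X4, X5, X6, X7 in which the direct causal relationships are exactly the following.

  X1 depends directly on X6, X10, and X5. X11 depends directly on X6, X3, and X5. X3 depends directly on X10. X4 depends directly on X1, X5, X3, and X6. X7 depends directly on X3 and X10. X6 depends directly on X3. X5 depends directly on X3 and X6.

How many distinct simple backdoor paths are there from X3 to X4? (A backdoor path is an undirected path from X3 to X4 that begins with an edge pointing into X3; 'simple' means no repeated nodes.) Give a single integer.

A backdoor path from X3 to X4 is any simple undirected path whose first edge points into X3 (i.e. leaves X3 via a parent).
Parents of X3: {X10}.
Enumerating:
  P1: X3 <- X10 -> X1 <- X6 -> X5 -> X4
  P2: X3 <- X10 -> X1 <- X6 -> X4
  P3: X3 <- X10 -> X1 <- X6 -> X11 <- X5 -> X4
  P4: X3 <- X10 -> X1 <- X5 <- X6 -> X4
  P5: X3 <- X10 -> X1 <- X5 -> X4
  P6: X3 <- X10 -> X1 <- X5 -> X11 <- X6 -> X4
  P7: X3 <- X10 -> X1 -> X4
That exhausts the simple backdoor paths. Count: 7.

7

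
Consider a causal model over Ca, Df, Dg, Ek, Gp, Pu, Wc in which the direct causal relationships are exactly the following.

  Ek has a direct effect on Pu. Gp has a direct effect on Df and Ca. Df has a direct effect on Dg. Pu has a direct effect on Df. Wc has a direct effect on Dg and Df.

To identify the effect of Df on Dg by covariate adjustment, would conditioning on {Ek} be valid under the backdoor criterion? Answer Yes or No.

No

Backdoor paths from Df to Dg (paths whose first edge points into Df):
  P1: Df <- Wc -> Dg
Condition 1 (no descendant of Df in the set): holds — descendants of Df are {Dg}; none are in {Ek}.
Condition 2 (every backdoor path blocked by {Ek}):
  P1: open — no interior node is in the conditioning set.
{Ek} does not satisfy the backdoor criterion.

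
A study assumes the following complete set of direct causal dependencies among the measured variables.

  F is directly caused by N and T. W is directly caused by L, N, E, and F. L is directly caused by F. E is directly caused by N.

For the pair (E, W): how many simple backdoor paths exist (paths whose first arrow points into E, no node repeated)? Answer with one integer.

3

A backdoor path from E to W is any simple undirected path whose first edge points into E (i.e. leaves E via a parent).
Parents of E: {N}.
Enumerating:
  P1: E <- N -> F -> L -> W
  P2: E <- N -> F -> W
  P3: E <- N -> W
That exhausts the simple backdoor paths. Count: 3.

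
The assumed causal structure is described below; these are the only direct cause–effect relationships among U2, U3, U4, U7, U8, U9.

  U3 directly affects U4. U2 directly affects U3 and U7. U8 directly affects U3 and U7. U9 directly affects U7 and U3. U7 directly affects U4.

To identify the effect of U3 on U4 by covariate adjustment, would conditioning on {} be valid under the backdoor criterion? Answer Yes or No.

No

Backdoor paths from U3 to U4 (paths whose first edge points into U3):
  P1: U3 <- U9 -> U7 -> U4
  P2: U3 <- U2 -> U7 -> U4
  P3: U3 <- U8 -> U7 -> U4
Condition 1 (no descendant of U3 in the set): holds — descendants of U3 are {U4}; none are in {}.
Condition 2 (every backdoor path blocked by {}):
  P1: open — no interior node is in the conditioning set.
  P2: open — no interior node is in the conditioning set.
  P3: open — no interior node is in the conditioning set.
{} does not satisfy the backdoor criterion.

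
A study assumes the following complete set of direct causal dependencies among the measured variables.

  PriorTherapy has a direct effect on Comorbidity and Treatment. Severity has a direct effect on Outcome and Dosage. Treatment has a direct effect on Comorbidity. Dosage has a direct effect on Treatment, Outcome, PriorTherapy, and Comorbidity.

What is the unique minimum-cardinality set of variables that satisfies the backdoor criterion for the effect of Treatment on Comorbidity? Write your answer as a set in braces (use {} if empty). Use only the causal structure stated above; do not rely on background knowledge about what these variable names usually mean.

Variables eligible for adjustment (non-descendants of Treatment, excluding Treatment and Comorbidity): {Dosage, Outcome, PriorTherapy, Severity}.
Backdoor paths from Treatment to Comorbidity:
  P1: Treatment <- Dosage -> PriorTherapy -> Comorbidity
  P2: Treatment <- Dosage -> Comorbidity
  P3: Treatment <- PriorTherapy <- Dosage -> Comorbidity
  P4: Treatment <- PriorTherapy -> Comorbidity
The empty set is not sufficient: P1 (Treatment <- Dosage -> PriorTherapy -> Comorbidity) has no collider blocking it and no conditioned non-collider, so it is open.
Try {Dosage, PriorTherapy}:
  P1: blocked at fork node Dosage ∈ conditioning set.
  P2: blocked at fork node Dosage ∈ conditioning set.
  P3: blocked at chain node PriorTherapy ∈ conditioning set.
  P4: blocked at fork node PriorTherapy ∈ conditioning set.
{Dosage, PriorTherapy} contains no descendant of Treatment and blocks every backdoor path.
Every element of {Dosage, PriorTherapy} is needed (dropping Dosage leaves P2 open; dropping PriorTherapy leaves P4 open), so no proper subset is valid.
Among all size-2 subsets of the eligible variables, only {Dosage, PriorTherapy} blocks every backdoor path, so it is the unique smallest valid adjustment set.

{Dosage, PriorTherapy}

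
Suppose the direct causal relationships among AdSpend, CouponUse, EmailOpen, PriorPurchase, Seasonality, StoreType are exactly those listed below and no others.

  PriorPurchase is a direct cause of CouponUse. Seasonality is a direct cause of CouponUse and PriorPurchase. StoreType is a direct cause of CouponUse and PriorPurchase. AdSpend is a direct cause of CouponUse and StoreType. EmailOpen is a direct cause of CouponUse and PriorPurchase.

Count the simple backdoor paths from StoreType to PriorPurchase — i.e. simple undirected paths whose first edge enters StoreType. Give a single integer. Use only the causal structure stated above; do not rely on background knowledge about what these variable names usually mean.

3

A backdoor path from StoreType to PriorPurchase is any simple undirected path whose first edge points into StoreType (i.e. leaves StoreType via a parent).
Parents of StoreType: {AdSpend}.
Enumerating:
  P1: StoreType <- AdSpend -> CouponUse <- EmailOpen -> PriorPurchase
  P2: StoreType <- AdSpend -> CouponUse <- Seasonality -> PriorPurchase
  P3: StoreType <- AdSpend -> CouponUse <- PriorPurchase
That exhausts the simple backdoor paths. Count: 3.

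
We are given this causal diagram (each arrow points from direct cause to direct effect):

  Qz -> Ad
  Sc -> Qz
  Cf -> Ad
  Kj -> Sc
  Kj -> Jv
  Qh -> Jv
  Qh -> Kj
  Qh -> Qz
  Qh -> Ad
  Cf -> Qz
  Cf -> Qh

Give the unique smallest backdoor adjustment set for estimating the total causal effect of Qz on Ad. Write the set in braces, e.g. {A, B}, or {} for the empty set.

Variables eligible for adjustment (non-descendants of Qz, excluding Qz and Ad): {Cf, Jv, Kj, Qh, Sc}.
Backdoor paths from Qz to Ad:
  P1: Qz <- Cf -> Qh -> Ad
  P2: Qz <- Cf -> Ad
  P3: Qz <- Qh <- Cf -> Ad
  P4: Qz <- Qh -> Ad
  P5: Qz <- Sc <- Kj <- Qh <- Cf -> Ad
  P6: Qz <- Sc <- Kj <- Qh -> Ad
  P7: Qz <- Sc <- Kj -> Jv <- Qh <- Cf -> Ad
  P8: Qz <- Sc <- Kj -> Jv <- Qh -> Ad
The empty set is not sufficient: P1 (Qz <- Cf -> Qh -> Ad) has no collider blocking it and no conditioned non-collider, so it is open.
Try {Cf, Qh}:
  P1: blocked at fork node Cf ∈ conditioning set.
  P2: blocked at fork node Cf ∈ conditioning set.
  P3: blocked at chain node Qh ∈ conditioning set.
  P4: blocked at fork node Qh ∈ conditioning set.
  P5: blocked at chain node Qh ∈ conditioning set.
  P6: blocked at fork node Qh ∈ conditioning set.
  P7: blocked at collider Jv (neither it nor any descendant is in the conditioning set).
  P8: blocked at collider Jv (neither it nor any descendant is in the conditioning set).
{Cf, Qh} contains no descendant of Qz and blocks every backdoor path.
Every element of {Cf, Qh} is needed (dropping Cf leaves P2 open; dropping Qh leaves P4 open), so no proper subset is valid.
Among all size-2 subsets of the eligible variables, only {Cf, Qh} blocks every backdoor path, so it is the unique smallest valid adjustment set.

{Cf, Qh}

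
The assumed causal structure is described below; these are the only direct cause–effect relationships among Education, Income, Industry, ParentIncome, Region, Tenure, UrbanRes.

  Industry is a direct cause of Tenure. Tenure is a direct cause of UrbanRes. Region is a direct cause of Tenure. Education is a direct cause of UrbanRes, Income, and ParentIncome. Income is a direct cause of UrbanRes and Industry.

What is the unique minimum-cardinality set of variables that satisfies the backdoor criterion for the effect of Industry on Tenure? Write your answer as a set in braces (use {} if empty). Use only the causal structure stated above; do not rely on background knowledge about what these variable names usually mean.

{}

Variables eligible for adjustment (non-descendants of Industry, excluding Industry and Tenure): {Education, Income, ParentIncome, Region}.
Backdoor paths from Industry to Tenure:
  P1: Industry <- Income <- Education -> UrbanRes <- Tenure
  P2: Industry <- Income -> UrbanRes <- Tenure
Each backdoor path contains an unconditioned collider, so every path is already blocked with the empty conditioning set:
  P1: blocked at collider UrbanRes (neither it nor any descendant is in the conditioning set).
  P2: blocked at collider UrbanRes (neither it nor any descendant is in the conditioning set).
The empty set is therefore the unique smallest valid set.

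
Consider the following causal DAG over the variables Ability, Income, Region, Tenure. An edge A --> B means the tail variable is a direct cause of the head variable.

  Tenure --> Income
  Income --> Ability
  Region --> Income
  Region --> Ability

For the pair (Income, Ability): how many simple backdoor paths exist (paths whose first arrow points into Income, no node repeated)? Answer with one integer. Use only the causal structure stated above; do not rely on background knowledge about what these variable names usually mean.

A backdoor path from Income to Ability is any simple undirected path whose first edge points into Income (i.e. leaves Income via a parent).
Parents of Income: {Region, Tenure}.
Enumerating:
  P1: Income <- Region -> Ability
That exhausts the simple backdoor paths. Count: 1.

1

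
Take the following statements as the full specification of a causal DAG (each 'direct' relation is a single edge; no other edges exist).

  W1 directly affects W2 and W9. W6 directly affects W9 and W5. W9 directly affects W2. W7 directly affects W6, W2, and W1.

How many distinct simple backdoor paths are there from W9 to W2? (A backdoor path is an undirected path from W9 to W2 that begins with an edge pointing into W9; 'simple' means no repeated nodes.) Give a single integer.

A backdoor path from W9 to W2 is any simple undirected path whose first edge points into W9 (i.e. leaves W9 via a parent).
Parents of W9: {W1, W6}.
Enumerating:
  P1: W9 <- W1 <- W7 -> W2
  P2: W9 <- W1 -> W2
  P3: W9 <- W6 <- W7 -> W1 -> W2
  P4: W9 <- W6 <- W7 -> W2
That exhausts the simple backdoor paths. Count: 4.

4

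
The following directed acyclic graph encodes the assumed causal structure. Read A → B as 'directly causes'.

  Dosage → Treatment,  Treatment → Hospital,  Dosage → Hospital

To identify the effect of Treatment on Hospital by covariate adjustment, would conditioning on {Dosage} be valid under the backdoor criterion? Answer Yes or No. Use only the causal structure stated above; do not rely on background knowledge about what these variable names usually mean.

Yes

Backdoor paths from Treatment to Hospital (paths whose first edge points into Treatment):
  P1: Treatment <- Dosage -> Hospital
Condition 1 (no descendant of Treatment in the set): holds — descendants of Treatment are {Hospital}; none are in {Dosage}.
Condition 2 (every backdoor path blocked by {Dosage}):
  P1: blocked at fork node Dosage ∈ conditioning set.
{Dosage} satisfies the backdoor criterion.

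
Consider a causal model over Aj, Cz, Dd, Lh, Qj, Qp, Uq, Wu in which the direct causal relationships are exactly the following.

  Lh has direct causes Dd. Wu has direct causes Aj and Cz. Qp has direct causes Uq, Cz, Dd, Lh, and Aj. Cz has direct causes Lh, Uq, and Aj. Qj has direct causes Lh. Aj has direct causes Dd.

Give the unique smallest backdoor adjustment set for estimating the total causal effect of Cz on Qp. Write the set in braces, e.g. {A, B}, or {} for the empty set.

{Aj, Lh, Uq}

Variables eligible for adjustment (non-descendants of Cz, excluding Cz and Qp): {Aj, Dd, Lh, Qj, Uq}.
Backdoor paths from Cz to Qp:
  P1: Cz <- Lh <- Dd -> Aj -> Qp
  P2: Cz <- Lh <- Dd -> Qp
  P3: Cz <- Lh -> Qp
  P4: Cz <- Aj <- Dd -> Lh -> Qp
  P5: Cz <- Aj <- Dd -> Qp
  P6: Cz <- Aj -> Qp
  P7: Cz <- Uq -> Qp
The empty set is not sufficient: P1 (Cz <- Lh <- Dd -> Aj -> Qp) has no collider blocking it and no conditioned non-collider, so it is open.
Try {Aj, Lh, Uq}:
  P1: blocked at chain node Lh ∈ conditioning set.
  P2: blocked at chain node Lh ∈ conditioning set.
  P3: blocked at fork node Lh ∈ conditioning set.
  P4: blocked at chain node Aj ∈ conditioning set.
  P5: blocked at chain node Aj ∈ conditioning set.
  P6: blocked at fork node Aj ∈ conditioning set.
  P7: blocked at fork node Uq ∈ conditioning set.
{Aj, Lh, Uq} contains no descendant of Cz and blocks every backdoor path.
Every element of {Aj, Lh, Uq} is needed (dropping Aj leaves P5 open; dropping Lh leaves P2 open; dropping Uq leaves P7 open), so no proper subset is valid.
Among all size-3 subsets of the eligible variables, only {Aj, Lh, Uq} blocks every backdoor path, so it is the unique smallest valid adjustment set.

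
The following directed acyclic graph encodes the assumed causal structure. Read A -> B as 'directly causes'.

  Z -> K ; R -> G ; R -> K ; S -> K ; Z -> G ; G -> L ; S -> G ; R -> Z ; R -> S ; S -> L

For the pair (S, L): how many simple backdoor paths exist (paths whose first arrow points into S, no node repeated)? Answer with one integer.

3

A backdoor path from S to L is any simple undirected path whose first edge points into S (i.e. leaves S via a parent).
Parents of S: {R}.
Enumerating:
  P1: S <- R -> Z -> G -> L
  P2: S <- R -> G -> L
  P3: S <- R -> K <- Z -> G -> L
That exhausts the simple backdoor paths. Count: 3.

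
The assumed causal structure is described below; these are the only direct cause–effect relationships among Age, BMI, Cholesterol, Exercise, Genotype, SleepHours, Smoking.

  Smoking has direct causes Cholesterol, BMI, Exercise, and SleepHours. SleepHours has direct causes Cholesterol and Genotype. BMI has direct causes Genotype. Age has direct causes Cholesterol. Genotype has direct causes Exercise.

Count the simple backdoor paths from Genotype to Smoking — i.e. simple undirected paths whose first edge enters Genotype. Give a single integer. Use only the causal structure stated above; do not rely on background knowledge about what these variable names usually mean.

1

A backdoor path from Genotype to Smoking is any simple undirected path whose first edge points into Genotype (i.e. leaves Genotype via a parent).
Parents of Genotype: {Exercise}.
Enumerating:
  P1: Genotype <- Exercise -> Smoking
That exhausts the simple backdoor paths. Count: 1.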